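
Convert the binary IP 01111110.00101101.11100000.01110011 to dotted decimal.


01111110 = 126
00101101 = 45
11100000 = 224
01110011 = 115
IP: 126.45.224.115


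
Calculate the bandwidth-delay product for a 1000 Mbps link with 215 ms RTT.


BDP = bandwidth * RTT
= 1000 Mbps * 215 ms
= 1000 * 1e6 * 215 / 1000 bits
= 215000000 bits
= 26875000 bytes
= 26245.1172 KB
BDP = 215000000 bits (26875000 bytes)


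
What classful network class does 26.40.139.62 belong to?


First octet: 26
Binary: 00011010
0xxxxxxx -> Class A (1-126)
Class A, default mask 255.0.0.0 (/8)


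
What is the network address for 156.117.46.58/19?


IP:   10011100.01110101.00101110.00111010
Mask: 11111111.11111111.11100000.00000000
AND operation:
Net:  10011100.01110101.00100000.00000000
Network: 156.117.32.0/19


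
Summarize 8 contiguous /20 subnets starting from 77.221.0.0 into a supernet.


Original prefix: /20
Number of subnets: 8 = 2^3
New prefix = 20 - 3 = 17
Supernet: 77.221.0.0/17


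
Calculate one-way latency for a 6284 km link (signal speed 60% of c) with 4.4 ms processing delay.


Speed = 0.6 * 3e5 km/s = 180000 km/s
Propagation delay = 6284 / 180000 = 0.0349 s = 34.9111 ms
Processing delay = 4.4 ms
Total one-way latency = 39.3111 ms


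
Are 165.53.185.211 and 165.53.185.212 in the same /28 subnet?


Mask: 255.255.255.240
165.53.185.211 AND mask = 165.53.185.208
165.53.185.212 AND mask = 165.53.185.208
Yes, same subnet (165.53.185.208)


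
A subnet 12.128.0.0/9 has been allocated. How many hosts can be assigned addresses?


Host bits = 32 - 9 = 23
Total addresses = 2^23 = 8388608
Usable = total - 2 (network and broadcast)
Usable hosts: 8388606


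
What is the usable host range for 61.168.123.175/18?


Network: 61.168.64.0
Broadcast: 61.168.127.255
First usable = network + 1
Last usable = broadcast - 1
Range: 61.168.64.1 to 61.168.127.254


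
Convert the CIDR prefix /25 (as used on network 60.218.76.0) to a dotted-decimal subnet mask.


/25 means 25 network bits, 7 host bits
Binary: 11111111111111111111111110000000
Mask: 255.255.255.128


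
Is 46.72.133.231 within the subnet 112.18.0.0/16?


Subnet network: 112.18.0.0
Test IP AND mask: 46.72.0.0
No, 46.72.133.231 is not in 112.18.0.0/16


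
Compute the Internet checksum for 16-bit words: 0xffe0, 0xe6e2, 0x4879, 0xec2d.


Sum all words (with carry folding):
+ 0xffe0 = 0xffe0
+ 0xe6e2 = 0xe6c3
+ 0x4879 = 0x2f3d
+ 0xec2d = 0x1b6b
One's complement: ~0x1b6b
Checksum = 0xe494


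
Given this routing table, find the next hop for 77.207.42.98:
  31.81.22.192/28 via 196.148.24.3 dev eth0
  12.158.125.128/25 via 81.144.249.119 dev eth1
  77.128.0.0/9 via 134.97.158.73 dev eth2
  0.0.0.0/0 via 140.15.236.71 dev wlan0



Longest prefix match for 77.207.42.98:
  /28 31.81.22.192: no
  /25 12.158.125.128: no
  /9 77.128.0.0: MATCH
  /0 0.0.0.0: MATCH
Selected: next-hop 134.97.158.73 via eth2 (matched /9)


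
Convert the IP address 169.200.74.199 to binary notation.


169 = 10101001
200 = 11001000
74 = 01001010
199 = 11000111
Binary: 10101001.11001000.01001010.11000111


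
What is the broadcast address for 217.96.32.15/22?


Network: 217.96.32.0/22
Host bits = 10
Set all host bits to 1:
Broadcast: 217.96.35.255


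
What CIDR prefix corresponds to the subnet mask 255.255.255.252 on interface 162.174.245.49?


Binary: 11111111.11111111.11111111.11111100
Count leading 1s
Prefix: /30


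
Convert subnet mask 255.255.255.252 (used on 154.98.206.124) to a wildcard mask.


Subnet mask: 255.255.255.252
Wildcard = 255.255.255.255 - subnet mask
255 - 255 = 0
255 - 255 = 0
255 - 255 = 0
255 - 252 = 3
Wildcard: 0.0.0.3


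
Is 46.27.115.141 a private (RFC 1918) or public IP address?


RFC 1918 private ranges:
  10.0.0.0/8 (10.0.0.0 - 10.255.255.255)
  172.16.0.0/12 (172.16.0.0 - 172.31.255.255)
  192.168.0.0/16 (192.168.0.0 - 192.168.255.255)
Public (not in any RFC 1918 range)


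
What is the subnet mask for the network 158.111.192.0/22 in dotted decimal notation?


/22 means 22 network bits, 10 host bits
Binary: 11111111111111111111110000000000
Mask: 255.255.252.0


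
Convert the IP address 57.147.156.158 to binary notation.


57 = 00111001
147 = 10010011
156 = 10011100
158 = 10011110
Binary: 00111001.10010011.10011100.10011110


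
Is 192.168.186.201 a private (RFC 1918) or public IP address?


RFC 1918 private ranges:
  10.0.0.0/8 (10.0.0.0 - 10.255.255.255)
  172.16.0.0/12 (172.16.0.0 - 172.31.255.255)
  192.168.0.0/16 (192.168.0.0 - 192.168.255.255)
Private (in 192.168.0.0/16)


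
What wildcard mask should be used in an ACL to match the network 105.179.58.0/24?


Subnet mask: 255.255.255.0
Wildcard = 255.255.255.255 - subnet mask
255 - 255 = 0
255 - 255 = 0
255 - 255 = 0
255 - 0 = 255
Wildcard: 0.0.0.255


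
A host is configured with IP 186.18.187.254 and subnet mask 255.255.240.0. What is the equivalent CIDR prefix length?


Binary: 11111111.11111111.11110000.00000000
Count leading 1s
Prefix: /20


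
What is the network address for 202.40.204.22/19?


IP:   11001010.00101000.11001100.00010110
Mask: 11111111.11111111.11100000.00000000
AND operation:
Net:  11001010.00101000.11000000.00000000
Network: 202.40.192.0/19


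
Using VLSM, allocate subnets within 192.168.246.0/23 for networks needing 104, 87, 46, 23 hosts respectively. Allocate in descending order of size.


104 hosts -> /25 (126 usable): 192.168.246.0/25
87 hosts -> /25 (126 usable): 192.168.246.128/25
46 hosts -> /26 (62 usable): 192.168.247.0/26
23 hosts -> /27 (30 usable): 192.168.247.64/27
Allocation: 192.168.246.0/25 (104 hosts, 126 usable); 192.168.246.128/25 (87 hosts, 126 usable); 192.168.247.0/26 (46 hosts, 62 usable); 192.168.247.64/27 (23 hosts, 30 usable)


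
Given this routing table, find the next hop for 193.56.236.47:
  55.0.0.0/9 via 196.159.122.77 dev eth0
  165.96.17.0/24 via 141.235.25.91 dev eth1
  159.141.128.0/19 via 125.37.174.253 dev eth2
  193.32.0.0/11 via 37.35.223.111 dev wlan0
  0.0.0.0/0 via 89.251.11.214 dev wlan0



Longest prefix match for 193.56.236.47:
  /9 55.0.0.0: no
  /24 165.96.17.0: no
  /19 159.141.128.0: no
  /11 193.32.0.0: MATCH
  /0 0.0.0.0: MATCH
Selected: next-hop 37.35.223.111 via wlan0 (matched /11)


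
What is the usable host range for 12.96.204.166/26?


Network: 12.96.204.128
Broadcast: 12.96.204.191
First usable = network + 1
Last usable = broadcast - 1
Range: 12.96.204.129 to 12.96.204.190


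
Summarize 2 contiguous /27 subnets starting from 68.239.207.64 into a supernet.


Original prefix: /27
Number of subnets: 2 = 2^1
New prefix = 27 - 1 = 26
Supernet: 68.239.207.64/26


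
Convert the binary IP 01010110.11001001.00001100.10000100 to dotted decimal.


01010110 = 86
11001001 = 201
00001100 = 12
10000100 = 132
IP: 86.201.12.132


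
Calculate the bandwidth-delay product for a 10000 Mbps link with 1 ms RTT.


BDP = bandwidth * RTT
= 10000 Mbps * 1 ms
= 10000 * 1e6 * 1 / 1000 bits
= 10000000 bits
= 1250000 bytes
= 1220.7031 KB
BDP = 10000000 bits (1250000 bytes)


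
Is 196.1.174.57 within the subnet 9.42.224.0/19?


Subnet network: 9.42.224.0
Test IP AND mask: 196.1.160.0
No, 196.1.174.57 is not in 9.42.224.0/19


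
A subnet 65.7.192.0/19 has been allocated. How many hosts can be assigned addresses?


Host bits = 32 - 19 = 13
Total addresses = 2^13 = 8192
Usable = total - 2 (network and broadcast)
Usable hosts: 8190


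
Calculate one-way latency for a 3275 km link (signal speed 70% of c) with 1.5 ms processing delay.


Speed = 0.7 * 3e5 km/s = 210000 km/s
Propagation delay = 3275 / 210000 = 0.0156 s = 15.5952 ms
Processing delay = 1.5 ms
Total one-way latency = 17.0952 ms


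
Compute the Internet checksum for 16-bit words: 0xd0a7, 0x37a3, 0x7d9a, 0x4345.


Sum all words (with carry folding):
+ 0xd0a7 = 0xd0a7
+ 0x37a3 = 0x084b
+ 0x7d9a = 0x85e5
+ 0x4345 = 0xc92a
One's complement: ~0xc92a
Checksum = 0x36d5


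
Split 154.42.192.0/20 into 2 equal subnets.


New prefix = 20 + 1 = 21
Each subnet has 2048 addresses
  154.42.192.0/21
  154.42.200.0/21
Subnets: 154.42.192.0/21, 154.42.200.0/21


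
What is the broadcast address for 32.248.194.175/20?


Network: 32.248.192.0/20
Host bits = 12
Set all host bits to 1:
Broadcast: 32.248.207.255


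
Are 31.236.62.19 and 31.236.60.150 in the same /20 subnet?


Mask: 255.255.240.0
31.236.62.19 AND mask = 31.236.48.0
31.236.60.150 AND mask = 31.236.48.0
Yes, same subnet (31.236.48.0)


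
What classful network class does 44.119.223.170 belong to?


First octet: 44
Binary: 00101100
0xxxxxxx -> Class A (1-126)
Class A, default mask 255.0.0.0 (/8)


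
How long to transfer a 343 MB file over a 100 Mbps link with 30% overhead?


Effective throughput = 100 * (1 - 30/100) = 70 Mbps
File size in Mb = 343 * 8 = 2744 Mb
Time = 2744 / 70
Time = 39.2 seconds


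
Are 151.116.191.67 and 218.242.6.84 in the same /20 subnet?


Mask: 255.255.240.0
151.116.191.67 AND mask = 151.116.176.0
218.242.6.84 AND mask = 218.242.0.0
No, different subnets (151.116.176.0 vs 218.242.0.0)


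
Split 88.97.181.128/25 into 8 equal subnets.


New prefix = 25 + 3 = 28
Each subnet has 16 addresses
  88.97.181.128/28
  88.97.181.144/28
  88.97.181.160/28
  88.97.181.176/28
  88.97.181.192/28
  88.97.181.208/28
  88.97.181.224/28
  88.97.181.240/28
Subnets: 88.97.181.128/28, 88.97.181.144/28, 88.97.181.160/28, 88.97.181.176/28, 88.97.181.192/28, 88.97.181.208/28, 88.97.181.224/28, 88.97.181.240/28


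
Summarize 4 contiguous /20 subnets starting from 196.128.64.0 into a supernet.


Original prefix: /20
Number of subnets: 4 = 2^2
New prefix = 20 - 2 = 18
Supernet: 196.128.64.0/18


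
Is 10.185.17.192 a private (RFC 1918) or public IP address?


RFC 1918 private ranges:
  10.0.0.0/8 (10.0.0.0 - 10.255.255.255)
  172.16.0.0/12 (172.16.0.0 - 172.31.255.255)
  192.168.0.0/16 (192.168.0.0 - 192.168.255.255)
Private (in 10.0.0.0/8)


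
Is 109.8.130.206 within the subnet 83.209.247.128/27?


Subnet network: 83.209.247.128
Test IP AND mask: 109.8.130.192
No, 109.8.130.206 is not in 83.209.247.128/27


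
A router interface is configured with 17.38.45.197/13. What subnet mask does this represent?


/13 means 13 network bits, 19 host bits
Binary: 11111111111110000000000000000000
Mask: 255.248.0.0


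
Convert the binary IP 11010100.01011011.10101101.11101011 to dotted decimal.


11010100 = 212
01011011 = 91
10101101 = 173
11101011 = 235
IP: 212.91.173.235


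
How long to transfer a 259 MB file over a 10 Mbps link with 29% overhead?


Effective throughput = 10 * (1 - 29/100) = 7.1 Mbps
File size in Mb = 259 * 8 = 2072 Mb
Time = 2072 / 7.1
Time = 291.831 seconds


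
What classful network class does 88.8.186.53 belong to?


First octet: 88
Binary: 01011000
0xxxxxxx -> Class A (1-126)
Class A, default mask 255.0.0.0 (/8)


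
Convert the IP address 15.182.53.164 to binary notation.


15 = 00001111
182 = 10110110
53 = 00110101
164 = 10100100
Binary: 00001111.10110110.00110101.10100100


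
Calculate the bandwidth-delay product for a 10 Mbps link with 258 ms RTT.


BDP = bandwidth * RTT
= 10 Mbps * 258 ms
= 10 * 1e6 * 258 / 1000 bits
= 2580000 bits
= 322500 bytes
= 314.9414 KB
BDP = 2580000 bits (322500 bytes)


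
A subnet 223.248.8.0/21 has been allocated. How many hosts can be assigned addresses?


Host bits = 32 - 21 = 11
Total addresses = 2^11 = 2048
Usable = total - 2 (network and broadcast)
Usable hosts: 2046


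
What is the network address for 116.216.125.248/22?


IP:   01110100.11011000.01111101.11111000
Mask: 11111111.11111111.11111100.00000000
AND operation:
Net:  01110100.11011000.01111100.00000000
Network: 116.216.124.0/22


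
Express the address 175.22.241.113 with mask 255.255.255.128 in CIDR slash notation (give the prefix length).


Binary: 11111111.11111111.11111111.10000000
Count leading 1s
Prefix: /25


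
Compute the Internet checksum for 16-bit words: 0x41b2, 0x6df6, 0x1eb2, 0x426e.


Sum all words (with carry folding):
+ 0x41b2 = 0x41b2
+ 0x6df6 = 0xafa8
+ 0x1eb2 = 0xce5a
+ 0x426e = 0x10c9
One's complement: ~0x10c9
Checksum = 0xef36


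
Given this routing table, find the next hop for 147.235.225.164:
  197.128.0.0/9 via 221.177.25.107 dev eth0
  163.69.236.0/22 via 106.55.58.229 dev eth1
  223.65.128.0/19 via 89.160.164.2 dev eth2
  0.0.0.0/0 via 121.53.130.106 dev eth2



Longest prefix match for 147.235.225.164:
  /9 197.128.0.0: no
  /22 163.69.236.0: no
  /19 223.65.128.0: no
  /0 0.0.0.0: MATCH
Selected: next-hop 121.53.130.106 via eth2 (matched /0)


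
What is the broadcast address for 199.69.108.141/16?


Network: 199.69.0.0/16
Host bits = 16
Set all host bits to 1:
Broadcast: 199.69.255.255


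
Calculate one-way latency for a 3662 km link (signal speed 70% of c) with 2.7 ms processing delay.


Speed = 0.7 * 3e5 km/s = 210000 km/s
Propagation delay = 3662 / 210000 = 0.0174 s = 17.4381 ms
Processing delay = 2.7 ms
Total one-way latency = 20.1381 ms


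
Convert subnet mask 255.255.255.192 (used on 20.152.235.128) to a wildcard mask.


Subnet mask: 255.255.255.192
Wildcard = 255.255.255.255 - subnet mask
255 - 255 = 0
255 - 255 = 0
255 - 255 = 0
255 - 192 = 63
Wildcard: 0.0.0.63


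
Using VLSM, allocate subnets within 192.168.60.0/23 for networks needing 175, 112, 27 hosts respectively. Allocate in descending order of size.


175 hosts -> /24 (254 usable): 192.168.60.0/24
112 hosts -> /25 (126 usable): 192.168.61.0/25
27 hosts -> /27 (30 usable): 192.168.61.128/27
Allocation: 192.168.60.0/24 (175 hosts, 254 usable); 192.168.61.0/25 (112 hosts, 126 usable); 192.168.61.128/27 (27 hosts, 30 usable)


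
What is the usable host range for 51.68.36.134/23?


Network: 51.68.36.0
Broadcast: 51.68.37.255
First usable = network + 1
Last usable = broadcast - 1
Range: 51.68.36.1 to 51.68.37.254


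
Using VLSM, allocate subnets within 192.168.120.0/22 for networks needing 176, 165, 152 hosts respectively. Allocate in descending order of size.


176 hosts -> /24 (254 usable): 192.168.120.0/24
165 hosts -> /24 (254 usable): 192.168.121.0/24
152 hosts -> /24 (254 usable): 192.168.122.0/24
Allocation: 192.168.120.0/24 (176 hosts, 254 usable); 192.168.121.0/24 (165 hosts, 254 usable); 192.168.122.0/24 (152 hosts, 254 usable)


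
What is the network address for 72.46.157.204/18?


IP:   01001000.00101110.10011101.11001100
Mask: 11111111.11111111.11000000.00000000
AND operation:
Net:  01001000.00101110.10000000.00000000
Network: 72.46.128.0/18


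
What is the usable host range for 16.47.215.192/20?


Network: 16.47.208.0
Broadcast: 16.47.223.255
First usable = network + 1
Last usable = broadcast - 1
Range: 16.47.208.1 to 16.47.223.254


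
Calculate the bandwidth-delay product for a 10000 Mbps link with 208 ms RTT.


BDP = bandwidth * RTT
= 10000 Mbps * 208 ms
= 10000 * 1e6 * 208 / 1000 bits
= 2080000000 bits
= 260000000 bytes
= 253906.25 KB
BDP = 2080000000 bits (260000000 bytes)


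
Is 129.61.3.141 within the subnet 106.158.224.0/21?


Subnet network: 106.158.224.0
Test IP AND mask: 129.61.0.0
No, 129.61.3.141 is not in 106.158.224.0/21


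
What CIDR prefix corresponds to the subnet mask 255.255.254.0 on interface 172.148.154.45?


Binary: 11111111.11111111.11111110.00000000
Count leading 1s
Prefix: /23


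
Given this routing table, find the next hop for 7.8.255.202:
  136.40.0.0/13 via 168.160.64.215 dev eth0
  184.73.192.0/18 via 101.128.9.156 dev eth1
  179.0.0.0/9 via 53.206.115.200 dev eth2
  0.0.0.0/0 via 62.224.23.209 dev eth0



Longest prefix match for 7.8.255.202:
  /13 136.40.0.0: no
  /18 184.73.192.0: no
  /9 179.0.0.0: no
  /0 0.0.0.0: MATCH
Selected: next-hop 62.224.23.209 via eth0 (matched /0)


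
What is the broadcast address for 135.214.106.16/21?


Network: 135.214.104.0/21
Host bits = 11
Set all host bits to 1:
Broadcast: 135.214.111.255


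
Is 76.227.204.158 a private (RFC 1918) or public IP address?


RFC 1918 private ranges:
  10.0.0.0/8 (10.0.0.0 - 10.255.255.255)
  172.16.0.0/12 (172.16.0.0 - 172.31.255.255)
  192.168.0.0/16 (192.168.0.0 - 192.168.255.255)
Public (not in any RFC 1918 range)


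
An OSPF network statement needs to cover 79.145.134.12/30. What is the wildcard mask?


Subnet mask: 255.255.255.252
Wildcard = 255.255.255.255 - subnet mask
255 - 255 = 0
255 - 255 = 0
255 - 255 = 0
255 - 252 = 3
Wildcard: 0.0.0.3


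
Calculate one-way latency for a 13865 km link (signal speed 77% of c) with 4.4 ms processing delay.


Speed = 0.77 * 3e5 km/s = 231000 km/s
Propagation delay = 13865 / 231000 = 0.06 s = 60.0216 ms
Processing delay = 4.4 ms
Total one-way latency = 64.4216 ms


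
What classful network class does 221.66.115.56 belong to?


First octet: 221
Binary: 11011101
110xxxxx -> Class C (192-223)
Class C, default mask 255.255.255.0 (/24)


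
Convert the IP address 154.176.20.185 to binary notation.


154 = 10011010
176 = 10110000
20 = 00010100
185 = 10111001
Binary: 10011010.10110000.00010100.10111001


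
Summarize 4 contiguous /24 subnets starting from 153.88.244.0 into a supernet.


Original prefix: /24
Number of subnets: 4 = 2^2
New prefix = 24 - 2 = 22
Supernet: 153.88.244.0/22


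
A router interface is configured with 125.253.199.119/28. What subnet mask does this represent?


/28 means 28 network bits, 4 host bits
Binary: 11111111111111111111111111110000
Mask: 255.255.255.240


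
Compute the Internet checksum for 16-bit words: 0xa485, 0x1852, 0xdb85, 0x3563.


Sum all words (with carry folding):
+ 0xa485 = 0xa485
+ 0x1852 = 0xbcd7
+ 0xdb85 = 0x985d
+ 0x3563 = 0xcdc0
One's complement: ~0xcdc0
Checksum = 0x323f


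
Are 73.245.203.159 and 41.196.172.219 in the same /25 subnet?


Mask: 255.255.255.128
73.245.203.159 AND mask = 73.245.203.128
41.196.172.219 AND mask = 41.196.172.128
No, different subnets (73.245.203.128 vs 41.196.172.128)


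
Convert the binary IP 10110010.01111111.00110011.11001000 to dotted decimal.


10110010 = 178
01111111 = 127
00110011 = 51
11001000 = 200
IP: 178.127.51.200


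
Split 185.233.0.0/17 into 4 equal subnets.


New prefix = 17 + 2 = 19
Each subnet has 8192 addresses
  185.233.0.0/19
  185.233.32.0/19
  185.233.64.0/19
  185.233.96.0/19
Subnets: 185.233.0.0/19, 185.233.32.0/19, 185.233.64.0/19, 185.233.96.0/19


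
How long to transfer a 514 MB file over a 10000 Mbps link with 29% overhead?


Effective throughput = 10000 * (1 - 29/100) = 7100 Mbps
File size in Mb = 514 * 8 = 4112 Mb
Time = 4112 / 7100
Time = 0.5792 seconds


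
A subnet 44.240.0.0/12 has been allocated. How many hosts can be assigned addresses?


Host bits = 32 - 12 = 20
Total addresses = 2^20 = 1048576
Usable = total - 2 (network and broadcast)
Usable hosts: 1048574


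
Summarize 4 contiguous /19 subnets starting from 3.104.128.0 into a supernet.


Original prefix: /19
Number of subnets: 4 = 2^2
New prefix = 19 - 2 = 17
Supernet: 3.104.128.0/17


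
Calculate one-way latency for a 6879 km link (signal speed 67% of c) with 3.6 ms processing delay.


Speed = 0.67 * 3e5 km/s = 201000 km/s
Propagation delay = 6879 / 201000 = 0.0342 s = 34.2239 ms
Processing delay = 3.6 ms
Total one-way latency = 37.8239 ms


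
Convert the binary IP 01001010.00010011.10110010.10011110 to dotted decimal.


01001010 = 74
00010011 = 19
10110010 = 178
10011110 = 158
IP: 74.19.178.158


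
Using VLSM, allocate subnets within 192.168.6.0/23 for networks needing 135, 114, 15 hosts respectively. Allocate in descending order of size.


135 hosts -> /24 (254 usable): 192.168.6.0/24
114 hosts -> /25 (126 usable): 192.168.7.0/25
15 hosts -> /27 (30 usable): 192.168.7.128/27
Allocation: 192.168.6.0/24 (135 hosts, 254 usable); 192.168.7.0/25 (114 hosts, 126 usable); 192.168.7.128/27 (15 hosts, 30 usable)


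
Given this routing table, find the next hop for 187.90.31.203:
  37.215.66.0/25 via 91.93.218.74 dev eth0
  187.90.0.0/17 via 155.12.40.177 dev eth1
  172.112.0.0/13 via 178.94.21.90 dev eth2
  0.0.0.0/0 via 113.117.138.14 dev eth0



Longest prefix match for 187.90.31.203:
  /25 37.215.66.0: no
  /17 187.90.0.0: MATCH
  /13 172.112.0.0: no
  /0 0.0.0.0: MATCH
Selected: next-hop 155.12.40.177 via eth1 (matched /17)


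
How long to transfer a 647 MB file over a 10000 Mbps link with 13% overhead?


Effective throughput = 10000 * (1 - 13/100) = 8700 Mbps
File size in Mb = 647 * 8 = 5176 Mb
Time = 5176 / 8700
Time = 0.5949 seconds


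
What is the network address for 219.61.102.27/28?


IP:   11011011.00111101.01100110.00011011
Mask: 11111111.11111111.11111111.11110000
AND operation:
Net:  11011011.00111101.01100110.00010000
Network: 219.61.102.16/28


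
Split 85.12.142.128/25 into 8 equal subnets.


New prefix = 25 + 3 = 28
Each subnet has 16 addresses
  85.12.142.128/28
  85.12.142.144/28
  85.12.142.160/28
  85.12.142.176/28
  85.12.142.192/28
  85.12.142.208/28
  85.12.142.224/28
  85.12.142.240/28
Subnets: 85.12.142.128/28, 85.12.142.144/28, 85.12.142.160/28, 85.12.142.176/28, 85.12.142.192/28, 85.12.142.208/28, 85.12.142.224/28, 85.12.142.240/28


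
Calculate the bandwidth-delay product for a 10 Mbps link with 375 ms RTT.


BDP = bandwidth * RTT
= 10 Mbps * 375 ms
= 10 * 1e6 * 375 / 1000 bits
= 3750000 bits
= 468750 bytes
= 457.7637 KB
BDP = 3750000 bits (468750 bytes)


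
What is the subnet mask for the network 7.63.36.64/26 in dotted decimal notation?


/26 means 26 network bits, 6 host bits
Binary: 11111111111111111111111111000000
Mask: 255.255.255.192


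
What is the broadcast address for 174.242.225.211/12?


Network: 174.240.0.0/12
Host bits = 20
Set all host bits to 1:
Broadcast: 174.255.255.255


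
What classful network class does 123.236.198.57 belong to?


First octet: 123
Binary: 01111011
0xxxxxxx -> Class A (1-126)
Class A, default mask 255.0.0.0 (/8)


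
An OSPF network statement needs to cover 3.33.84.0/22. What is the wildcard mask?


Subnet mask: 255.255.252.0
Wildcard = 255.255.255.255 - subnet mask
255 - 255 = 0
255 - 255 = 0
255 - 252 = 3
255 - 0 = 255
Wildcard: 0.0.3.255


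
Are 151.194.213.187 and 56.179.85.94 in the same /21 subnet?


Mask: 255.255.248.0
151.194.213.187 AND mask = 151.194.208.0
56.179.85.94 AND mask = 56.179.80.0
No, different subnets (151.194.208.0 vs 56.179.80.0)


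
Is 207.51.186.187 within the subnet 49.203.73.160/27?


Subnet network: 49.203.73.160
Test IP AND mask: 207.51.186.160
No, 207.51.186.187 is not in 49.203.73.160/27


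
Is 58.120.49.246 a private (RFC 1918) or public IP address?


RFC 1918 private ranges:
  10.0.0.0/8 (10.0.0.0 - 10.255.255.255)
  172.16.0.0/12 (172.16.0.0 - 172.31.255.255)
  192.168.0.0/16 (192.168.0.0 - 192.168.255.255)
Public (not in any RFC 1918 range)


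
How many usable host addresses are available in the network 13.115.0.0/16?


Host bits = 32 - 16 = 16
Total addresses = 2^16 = 65536
Usable = total - 2 (network and broadcast)
Usable hosts: 65534


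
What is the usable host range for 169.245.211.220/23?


Network: 169.245.210.0
Broadcast: 169.245.211.255
First usable = network + 1
Last usable = broadcast - 1
Range: 169.245.210.1 to 169.245.211.254


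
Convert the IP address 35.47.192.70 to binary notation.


35 = 00100011
47 = 00101111
192 = 11000000
70 = 01000110
Binary: 00100011.00101111.11000000.01000110


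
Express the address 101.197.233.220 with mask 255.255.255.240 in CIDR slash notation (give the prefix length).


Binary: 11111111.11111111.11111111.11110000
Count leading 1s
Prefix: /28


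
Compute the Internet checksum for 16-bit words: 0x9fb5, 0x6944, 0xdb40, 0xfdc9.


Sum all words (with carry folding):
+ 0x9fb5 = 0x9fb5
+ 0x6944 = 0x08fa
+ 0xdb40 = 0xe43a
+ 0xfdc9 = 0xe204
One's complement: ~0xe204
Checksum = 0x1dfb


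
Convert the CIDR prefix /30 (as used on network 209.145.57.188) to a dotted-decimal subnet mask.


/30 means 30 network bits, 2 host bits
Binary: 11111111111111111111111111111100
Mask: 255.255.255.252


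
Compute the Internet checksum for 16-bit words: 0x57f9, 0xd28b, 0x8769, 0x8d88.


Sum all words (with carry folding):
+ 0x57f9 = 0x57f9
+ 0xd28b = 0x2a85
+ 0x8769 = 0xb1ee
+ 0x8d88 = 0x3f77
One's complement: ~0x3f77
Checksum = 0xc088


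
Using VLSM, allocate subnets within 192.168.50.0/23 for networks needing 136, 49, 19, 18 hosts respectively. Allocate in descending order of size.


136 hosts -> /24 (254 usable): 192.168.50.0/24
49 hosts -> /26 (62 usable): 192.168.51.0/26
19 hosts -> /27 (30 usable): 192.168.51.64/27
18 hosts -> /27 (30 usable): 192.168.51.96/27
Allocation: 192.168.50.0/24 (136 hosts, 254 usable); 192.168.51.0/26 (49 hosts, 62 usable); 192.168.51.64/27 (19 hosts, 30 usable); 192.168.51.96/27 (18 hosts, 30 usable)


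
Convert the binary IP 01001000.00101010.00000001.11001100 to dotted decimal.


01001000 = 72
00101010 = 42
00000001 = 1
11001100 = 204
IP: 72.42.1.204


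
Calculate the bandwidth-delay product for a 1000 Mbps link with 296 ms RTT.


BDP = bandwidth * RTT
= 1000 Mbps * 296 ms
= 1000 * 1e6 * 296 / 1000 bits
= 296000000 bits
= 37000000 bytes
= 36132.8125 KB
BDP = 296000000 bits (37000000 bytes)


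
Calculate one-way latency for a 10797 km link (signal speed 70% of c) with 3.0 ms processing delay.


Speed = 0.7 * 3e5 km/s = 210000 km/s
Propagation delay = 10797 / 210000 = 0.0514 s = 51.4143 ms
Processing delay = 3.0 ms
Total one-way latency = 54.4143 ms


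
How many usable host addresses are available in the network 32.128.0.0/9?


Host bits = 32 - 9 = 23
Total addresses = 2^23 = 8388608
Usable = total - 2 (network and broadcast)
Usable hosts: 8388606


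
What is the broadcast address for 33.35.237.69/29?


Network: 33.35.237.64/29
Host bits = 3
Set all host bits to 1:
Broadcast: 33.35.237.71


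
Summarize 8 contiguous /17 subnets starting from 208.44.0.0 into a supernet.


Original prefix: /17
Number of subnets: 8 = 2^3
New prefix = 17 - 3 = 14
Supernet: 208.44.0.0/14


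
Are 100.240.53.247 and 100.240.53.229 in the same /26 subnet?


Mask: 255.255.255.192
100.240.53.247 AND mask = 100.240.53.192
100.240.53.229 AND mask = 100.240.53.192
Yes, same subnet (100.240.53.192)


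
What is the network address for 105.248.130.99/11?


IP:   01101001.11111000.10000010.01100011
Mask: 11111111.11100000.00000000.00000000
AND operation:
Net:  01101001.11100000.00000000.00000000
Network: 105.224.0.0/11


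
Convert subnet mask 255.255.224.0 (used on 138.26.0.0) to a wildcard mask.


Subnet mask: 255.255.224.0
Wildcard = 255.255.255.255 - subnet mask
255 - 255 = 0
255 - 255 = 0
255 - 224 = 31
255 - 0 = 255
Wildcard: 0.0.31.255


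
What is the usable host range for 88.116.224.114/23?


Network: 88.116.224.0
Broadcast: 88.116.225.255
First usable = network + 1
Last usable = broadcast - 1
Range: 88.116.224.1 to 88.116.225.254


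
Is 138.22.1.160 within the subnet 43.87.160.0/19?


Subnet network: 43.87.160.0
Test IP AND mask: 138.22.0.0
No, 138.22.1.160 is not in 43.87.160.0/19


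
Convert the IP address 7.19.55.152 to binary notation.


7 = 00000111
19 = 00010011
55 = 00110111
152 = 10011000
Binary: 00000111.00010011.00110111.10011000


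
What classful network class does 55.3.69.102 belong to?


First octet: 55
Binary: 00110111
0xxxxxxx -> Class A (1-126)
Class A, default mask 255.0.0.0 (/8)


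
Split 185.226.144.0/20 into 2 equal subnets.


New prefix = 20 + 1 = 21
Each subnet has 2048 addresses
  185.226.144.0/21
  185.226.152.0/21
Subnets: 185.226.144.0/21, 185.226.152.0/21


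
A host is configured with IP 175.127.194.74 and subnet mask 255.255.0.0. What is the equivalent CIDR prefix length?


Binary: 11111111.11111111.00000000.00000000
Count leading 1s
Prefix: /16


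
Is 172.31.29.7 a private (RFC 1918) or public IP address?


RFC 1918 private ranges:
  10.0.0.0/8 (10.0.0.0 - 10.255.255.255)
  172.16.0.0/12 (172.16.0.0 - 172.31.255.255)
  192.168.0.0/16 (192.168.0.0 - 192.168.255.255)
Private (in 172.16.0.0/12)


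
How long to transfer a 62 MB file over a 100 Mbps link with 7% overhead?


Effective throughput = 100 * (1 - 7/100) = 93 Mbps
File size in Mb = 62 * 8 = 496 Mb
Time = 496 / 93
Time = 5.3333 seconds


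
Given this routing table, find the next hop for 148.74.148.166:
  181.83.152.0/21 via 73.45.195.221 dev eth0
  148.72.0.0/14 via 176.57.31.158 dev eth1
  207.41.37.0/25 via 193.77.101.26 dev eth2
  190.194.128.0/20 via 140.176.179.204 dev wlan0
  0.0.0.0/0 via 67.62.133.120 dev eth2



Longest prefix match for 148.74.148.166:
  /21 181.83.152.0: no
  /14 148.72.0.0: MATCH
  /25 207.41.37.0: no
  /20 190.194.128.0: no
  /0 0.0.0.0: MATCH
Selected: next-hop 176.57.31.158 via eth1 (matched /14)


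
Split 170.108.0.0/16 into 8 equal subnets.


New prefix = 16 + 3 = 19
Each subnet has 8192 addresses
  170.108.0.0/19
  170.108.32.0/19
  170.108.64.0/19
  170.108.96.0/19
  170.108.128.0/19
  170.108.160.0/19
  170.108.192.0/19
  170.108.224.0/19
Subnets: 170.108.0.0/19, 170.108.32.0/19, 170.108.64.0/19, 170.108.96.0/19, 170.108.128.0/19, 170.108.160.0/19, 170.108.192.0/19, 170.108.224.0/19


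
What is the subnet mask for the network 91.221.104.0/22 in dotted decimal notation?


/22 means 22 network bits, 10 host bits
Binary: 11111111111111111111110000000000
Mask: 255.255.252.0


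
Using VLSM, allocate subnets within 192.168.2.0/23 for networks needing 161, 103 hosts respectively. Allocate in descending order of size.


161 hosts -> /24 (254 usable): 192.168.2.0/24
103 hosts -> /25 (126 usable): 192.168.3.0/25
Allocation: 192.168.2.0/24 (161 hosts, 254 usable); 192.168.3.0/25 (103 hosts, 126 usable)


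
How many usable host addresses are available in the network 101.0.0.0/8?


Host bits = 32 - 8 = 24
Total addresses = 2^24 = 16777216
Usable = total - 2 (network and broadcast)
Usable hosts: 16777214


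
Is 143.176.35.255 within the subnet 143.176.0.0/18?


Subnet network: 143.176.0.0
Test IP AND mask: 143.176.0.0
Yes, 143.176.35.255 is in 143.176.0.0/18


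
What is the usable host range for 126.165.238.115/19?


Network: 126.165.224.0
Broadcast: 126.165.255.255
First usable = network + 1
Last usable = broadcast - 1
Range: 126.165.224.1 to 126.165.255.254


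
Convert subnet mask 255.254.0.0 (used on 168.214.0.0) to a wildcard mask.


Subnet mask: 255.254.0.0
Wildcard = 255.255.255.255 - subnet mask
255 - 255 = 0
255 - 254 = 1
255 - 0 = 255
255 - 0 = 255
Wildcard: 0.1.255.255


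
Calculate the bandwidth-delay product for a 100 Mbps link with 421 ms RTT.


BDP = bandwidth * RTT
= 100 Mbps * 421 ms
= 100 * 1e6 * 421 / 1000 bits
= 42100000 bits
= 5262500 bytes
= 5139.1602 KB
BDP = 42100000 bits (5262500 bytes)


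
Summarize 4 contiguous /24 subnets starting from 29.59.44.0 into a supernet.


Original prefix: /24
Number of subnets: 4 = 2^2
New prefix = 24 - 2 = 22
Supernet: 29.59.44.0/22


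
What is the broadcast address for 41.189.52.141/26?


Network: 41.189.52.128/26
Host bits = 6
Set all host bits to 1:
Broadcast: 41.189.52.191


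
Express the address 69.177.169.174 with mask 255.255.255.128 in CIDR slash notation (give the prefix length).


Binary: 11111111.11111111.11111111.10000000
Count leading 1s
Prefix: /25


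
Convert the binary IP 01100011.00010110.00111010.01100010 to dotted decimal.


01100011 = 99
00010110 = 22
00111010 = 58
01100010 = 98
IP: 99.22.58.98


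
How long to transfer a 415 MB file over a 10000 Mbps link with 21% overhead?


Effective throughput = 10000 * (1 - 21/100) = 7900 Mbps
File size in Mb = 415 * 8 = 3320 Mb
Time = 3320 / 7900
Time = 0.4203 seconds


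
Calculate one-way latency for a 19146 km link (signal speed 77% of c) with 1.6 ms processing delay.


Speed = 0.77 * 3e5 km/s = 231000 km/s
Propagation delay = 19146 / 231000 = 0.0829 s = 82.8831 ms
Processing delay = 1.6 ms
Total one-way latency = 84.4831 ms


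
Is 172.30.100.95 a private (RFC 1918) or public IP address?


RFC 1918 private ranges:
  10.0.0.0/8 (10.0.0.0 - 10.255.255.255)
  172.16.0.0/12 (172.16.0.0 - 172.31.255.255)
  192.168.0.0/16 (192.168.0.0 - 192.168.255.255)
Private (in 172.16.0.0/12)


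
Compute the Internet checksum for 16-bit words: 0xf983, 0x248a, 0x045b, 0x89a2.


Sum all words (with carry folding):
+ 0xf983 = 0xf983
+ 0x248a = 0x1e0e
+ 0x045b = 0x2269
+ 0x89a2 = 0xac0b
One's complement: ~0xac0b
Checksum = 0x53f4


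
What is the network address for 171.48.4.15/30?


IP:   10101011.00110000.00000100.00001111
Mask: 11111111.11111111.11111111.11111100
AND operation:
Net:  10101011.00110000.00000100.00001100
Network: 171.48.4.12/30


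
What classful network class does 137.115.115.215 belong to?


First octet: 137
Binary: 10001001
10xxxxxx -> Class B (128-191)
Class B, default mask 255.255.0.0 (/16)


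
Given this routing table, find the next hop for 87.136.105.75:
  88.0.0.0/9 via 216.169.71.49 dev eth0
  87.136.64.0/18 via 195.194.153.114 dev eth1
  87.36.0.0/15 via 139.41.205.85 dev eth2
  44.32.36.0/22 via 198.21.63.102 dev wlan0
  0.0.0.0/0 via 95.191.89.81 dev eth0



Longest prefix match for 87.136.105.75:
  /9 88.0.0.0: no
  /18 87.136.64.0: MATCH
  /15 87.36.0.0: no
  /22 44.32.36.0: no
  /0 0.0.0.0: MATCH
Selected: next-hop 195.194.153.114 via eth1 (matched /18)


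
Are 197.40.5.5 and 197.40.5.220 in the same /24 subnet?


Mask: 255.255.255.0
197.40.5.5 AND mask = 197.40.5.0
197.40.5.220 AND mask = 197.40.5.0
Yes, same subnet (197.40.5.0)


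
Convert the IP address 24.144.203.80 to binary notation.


24 = 00011000
144 = 10010000
203 = 11001011
80 = 01010000
Binary: 00011000.10010000.11001011.01010000


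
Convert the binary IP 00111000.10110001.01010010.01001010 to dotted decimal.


00111000 = 56
10110001 = 177
01010010 = 82
01001010 = 74
IP: 56.177.82.74


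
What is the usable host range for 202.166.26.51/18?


Network: 202.166.0.0
Broadcast: 202.166.63.255
First usable = network + 1
Last usable = broadcast - 1
Range: 202.166.0.1 to 202.166.63.254


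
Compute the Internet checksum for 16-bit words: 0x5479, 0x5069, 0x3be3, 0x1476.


Sum all words (with carry folding):
+ 0x5479 = 0x5479
+ 0x5069 = 0xa4e2
+ 0x3be3 = 0xe0c5
+ 0x1476 = 0xf53b
One's complement: ~0xf53b
Checksum = 0x0ac4


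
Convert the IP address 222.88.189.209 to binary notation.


222 = 11011110
88 = 01011000
189 = 10111101
209 = 11010001
Binary: 11011110.01011000.10111101.11010001


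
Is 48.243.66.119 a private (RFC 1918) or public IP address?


RFC 1918 private ranges:
  10.0.0.0/8 (10.0.0.0 - 10.255.255.255)
  172.16.0.0/12 (172.16.0.0 - 172.31.255.255)
  192.168.0.0/16 (192.168.0.0 - 192.168.255.255)
Public (not in any RFC 1918 range)


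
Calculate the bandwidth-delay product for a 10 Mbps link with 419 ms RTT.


BDP = bandwidth * RTT
= 10 Mbps * 419 ms
= 10 * 1e6 * 419 / 1000 bits
= 4190000 bits
= 523750 bytes
= 511.4746 KB
BDP = 4190000 bits (523750 bytes)


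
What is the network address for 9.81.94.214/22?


IP:   00001001.01010001.01011110.11010110
Mask: 11111111.11111111.11111100.00000000
AND operation:
Net:  00001001.01010001.01011100.00000000
Network: 9.81.92.0/22


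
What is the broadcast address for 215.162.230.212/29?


Network: 215.162.230.208/29
Host bits = 3
Set all host bits to 1:
Broadcast: 215.162.230.215


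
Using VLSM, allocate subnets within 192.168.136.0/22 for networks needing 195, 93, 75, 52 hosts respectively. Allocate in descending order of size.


195 hosts -> /24 (254 usable): 192.168.136.0/24
93 hosts -> /25 (126 usable): 192.168.137.0/25
75 hosts -> /25 (126 usable): 192.168.137.128/25
52 hosts -> /26 (62 usable): 192.168.138.0/26
Allocation: 192.168.136.0/24 (195 hosts, 254 usable); 192.168.137.0/25 (93 hosts, 126 usable); 192.168.137.128/25 (75 hosts, 126 usable); 192.168.138.0/26 (52 hosts, 62 usable)


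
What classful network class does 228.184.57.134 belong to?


First octet: 228
Binary: 11100100
1110xxxx -> Class D (224-239)
Class D (multicast), default mask N/A


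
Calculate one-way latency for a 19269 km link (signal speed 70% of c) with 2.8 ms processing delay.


Speed = 0.7 * 3e5 km/s = 210000 km/s
Propagation delay = 19269 / 210000 = 0.0918 s = 91.7571 ms
Processing delay = 2.8 ms
Total one-way latency = 94.5571 ms


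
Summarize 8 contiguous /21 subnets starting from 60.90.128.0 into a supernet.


Original prefix: /21
Number of subnets: 8 = 2^3
New prefix = 21 - 3 = 18
Supernet: 60.90.128.0/18


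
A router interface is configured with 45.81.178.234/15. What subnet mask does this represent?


/15 means 15 network bits, 17 host bits
Binary: 11111111111111100000000000000000
Mask: 255.254.0.0


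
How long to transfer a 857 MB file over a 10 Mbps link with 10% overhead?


Effective throughput = 10 * (1 - 10/100) = 9 Mbps
File size in Mb = 857 * 8 = 6856 Mb
Time = 6856 / 9
Time = 761.7778 seconds


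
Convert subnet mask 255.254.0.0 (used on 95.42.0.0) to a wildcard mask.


Subnet mask: 255.254.0.0
Wildcard = 255.255.255.255 - subnet mask
255 - 255 = 0
255 - 254 = 1
255 - 0 = 255
255 - 0 = 255
Wildcard: 0.1.255.255


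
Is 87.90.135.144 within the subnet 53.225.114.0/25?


Subnet network: 53.225.114.0
Test IP AND mask: 87.90.135.128
No, 87.90.135.144 is not in 53.225.114.0/25


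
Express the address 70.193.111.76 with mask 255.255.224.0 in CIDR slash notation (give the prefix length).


Binary: 11111111.11111111.11100000.00000000
Count leading 1s
Prefix: /19


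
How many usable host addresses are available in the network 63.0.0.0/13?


Host bits = 32 - 13 = 19
Total addresses = 2^19 = 524288
Usable = total - 2 (network and broadcast)
Usable hosts: 524286


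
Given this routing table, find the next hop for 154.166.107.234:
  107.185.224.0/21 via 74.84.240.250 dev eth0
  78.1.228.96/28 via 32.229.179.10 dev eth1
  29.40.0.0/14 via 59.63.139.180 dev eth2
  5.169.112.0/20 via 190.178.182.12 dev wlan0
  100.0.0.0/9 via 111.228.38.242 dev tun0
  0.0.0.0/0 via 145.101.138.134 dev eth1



Longest prefix match for 154.166.107.234:
  /21 107.185.224.0: no
  /28 78.1.228.96: no
  /14 29.40.0.0: no
  /20 5.169.112.0: no
  /9 100.0.0.0: no
  /0 0.0.0.0: MATCH
Selected: next-hop 145.101.138.134 via eth1 (matched /0)


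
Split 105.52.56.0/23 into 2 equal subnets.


New prefix = 23 + 1 = 24
Each subnet has 256 addresses
  105.52.56.0/24
  105.52.57.0/24
Subnets: 105.52.56.0/24, 105.52.57.0/24


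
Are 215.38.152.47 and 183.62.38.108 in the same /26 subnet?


Mask: 255.255.255.192
215.38.152.47 AND mask = 215.38.152.0
183.62.38.108 AND mask = 183.62.38.64
No, different subnets (215.38.152.0 vs 183.62.38.64)


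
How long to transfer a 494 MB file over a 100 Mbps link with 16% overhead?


Effective throughput = 100 * (1 - 16/100) = 84 Mbps
File size in Mb = 494 * 8 = 3952 Mb
Time = 3952 / 84
Time = 47.0476 seconds


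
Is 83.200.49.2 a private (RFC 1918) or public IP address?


RFC 1918 private ranges:
  10.0.0.0/8 (10.0.0.0 - 10.255.255.255)
  172.16.0.0/12 (172.16.0.0 - 172.31.255.255)
  192.168.0.0/16 (192.168.0.0 - 192.168.255.255)
Public (not in any RFC 1918 range)


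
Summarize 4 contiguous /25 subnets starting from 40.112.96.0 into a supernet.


Original prefix: /25
Number of subnets: 4 = 2^2
New prefix = 25 - 2 = 23
Supernet: 40.112.96.0/23


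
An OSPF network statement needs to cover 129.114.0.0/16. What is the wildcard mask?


Subnet mask: 255.255.0.0
Wildcard = 255.255.255.255 - subnet mask
255 - 255 = 0
255 - 255 = 0
255 - 0 = 255
255 - 0 = 255
Wildcard: 0.0.255.255
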